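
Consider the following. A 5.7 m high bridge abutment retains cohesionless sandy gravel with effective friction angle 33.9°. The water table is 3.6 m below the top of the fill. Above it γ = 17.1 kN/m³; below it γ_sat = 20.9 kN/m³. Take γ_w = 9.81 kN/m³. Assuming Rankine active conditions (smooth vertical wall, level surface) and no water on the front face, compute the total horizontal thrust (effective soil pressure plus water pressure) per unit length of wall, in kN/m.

96.7 kN/m

K_a = tan²(45° − φ/2) = 0.2839.
γ' = 20.9 − 9.81 = 11.09 kN/m³. Depth below WT = 2.1 m.
σ'_h at WT = K_a γ d_w = 17.48 kPa; at base = 17.48 + K_a γ' × 2.1 = 24.09 kPa.
P₁ (0–3.6 m) = ½×17.48×3.6 = 31.46. P₂ (3.6–5.7 m) = ½(17.48+24.09)×2.1 = 43.64.
P_w = ½ γ_w h₂² = 0.5×9.81×2.1² = 21.63. Total = 31.46+43.64+21.63 = 96.74 kN/m.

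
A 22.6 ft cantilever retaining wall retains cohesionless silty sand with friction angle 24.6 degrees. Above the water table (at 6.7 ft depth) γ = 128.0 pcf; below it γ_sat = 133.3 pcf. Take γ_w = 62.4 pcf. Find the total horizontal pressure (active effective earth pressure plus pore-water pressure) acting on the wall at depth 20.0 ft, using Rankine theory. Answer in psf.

1570 psf

K_a = (1 − sin φ)/(1 + sin φ) = 0.4121.
γ' = 133.3 − 62.4 = 70.90 pcf.
Effective vertical stress at 20.0 ft: σ'_v = 128.0×6.7 + 70.90×13.3 = 1801 psf.
σ'_h = K_a σ'_v = 0.4121 × 1801 = 742.1 psf; u = γ_w × 13.3 = 829.9 psf.
Total σ_h = 742.1 + 829.9 = 1572 psf.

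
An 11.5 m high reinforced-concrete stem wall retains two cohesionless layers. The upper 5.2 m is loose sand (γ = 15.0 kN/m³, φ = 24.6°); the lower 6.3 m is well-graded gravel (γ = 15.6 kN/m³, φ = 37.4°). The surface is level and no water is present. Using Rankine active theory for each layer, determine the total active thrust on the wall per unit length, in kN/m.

279 kN/m

K_a1 = tan²(45°−24.6°/2) = 0.4121; K_a2 = tan²(45°−37.4°/2) = 0.2443.
Layer 1: σ at base = K_a1 γ₁ h₁ = 32.15 kPa; P₁ = ½×32.15×5.2 = 83.58.
Layer 2: σ_v at top = γ₁h₁ = 78.00; σ_h top = K_a2×78.00 = 19.05; σ_h base = K_a2×(78.00+15.6×6.3) = 43.06.
P₂ = ½(19.05+43.06)×6.3 = 195.7. Total P_a = 83.58+195.7 = 279.2 kN/m.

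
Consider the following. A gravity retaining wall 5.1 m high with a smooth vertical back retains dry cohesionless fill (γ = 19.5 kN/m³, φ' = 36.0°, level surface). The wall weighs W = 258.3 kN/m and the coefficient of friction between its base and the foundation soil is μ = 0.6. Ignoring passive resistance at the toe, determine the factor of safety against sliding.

2.35

K_a = tan²(45° − 36.0°/2) = 0.2596.
P_a = ½K_aγH² = 0.5×0.2596×19.5×5.1² = 65.84 kN/m, acting at H/3 = 1.700 m above the base.
FS_sliding = μW / P_a = 0.6×258.3 / 65.84 = 2.354.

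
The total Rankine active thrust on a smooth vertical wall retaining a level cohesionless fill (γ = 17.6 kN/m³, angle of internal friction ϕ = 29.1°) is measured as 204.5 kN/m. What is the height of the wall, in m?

K_a = 0.3456. P_a = ½ K_a γ H² ⇒ H = √(2P_a/(K_a γ)).
H = √(2×204.5/(0.3456×17.6)) = 8.200 m.

8.20 m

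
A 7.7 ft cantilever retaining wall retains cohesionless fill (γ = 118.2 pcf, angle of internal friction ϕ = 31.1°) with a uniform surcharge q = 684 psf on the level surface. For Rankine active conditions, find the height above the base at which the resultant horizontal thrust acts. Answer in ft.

K_a = 0.3188.
Triangular part P₁ = ½K_aγH² = 1117 at H/3 = 2.567 ft; rectangular part P₂ = K_a q H = 1679 at H/2 = 3.850 ft.
ȳ = (P₁·2.567 + P₂·3.850)/(P₁+P₂) = 3.337 ft.

3.34 ft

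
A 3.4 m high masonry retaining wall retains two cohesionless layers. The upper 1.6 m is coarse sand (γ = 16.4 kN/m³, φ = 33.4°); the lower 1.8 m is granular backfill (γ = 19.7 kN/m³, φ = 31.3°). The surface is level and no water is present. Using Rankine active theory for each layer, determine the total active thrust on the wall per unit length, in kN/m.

31.1 kN/m

K_a1 = tan²(45°−33.4°/2) = 0.2899; K_a2 = tan²(45°−31.3°/2) = 0.3162.
Layer 1: σ at base = K_a1 γ₁ h₁ = 7.608 kPa; P₁ = ½×7.608×1.6 = 6.086.
Layer 2: σ_v at top = γ₁h₁ = 26.24; σ_h top = K_a2×26.24 = 8.297; σ_h base = K_a2×(26.24+19.7×1.8) = 19.51.
P₂ = ½(8.297+19.51)×1.8 = 25.03. Total P_a = 6.086+25.03 = 31.11 kN/m.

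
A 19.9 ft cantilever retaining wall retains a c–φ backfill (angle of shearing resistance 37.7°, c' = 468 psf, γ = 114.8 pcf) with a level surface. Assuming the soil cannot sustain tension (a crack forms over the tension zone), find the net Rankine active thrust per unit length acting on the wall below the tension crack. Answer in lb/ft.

K_a = 0.2411; √K_a = 0.4910.
Tension-crack depth z_c = 2c/(γ√K_a) = 2×468/(114.8×0.4910) = 16.61 ft.
σ_a at base = K_a γ H − 2c√K_a = 0.2411×114.8×19.9 − 2×468×0.4910 = 91.15 psf.
P_a = ½ × 91.15 × (H − z_c) = 0.5×91.15×3.294 = 150.1 lb/ft.

150 lb/ft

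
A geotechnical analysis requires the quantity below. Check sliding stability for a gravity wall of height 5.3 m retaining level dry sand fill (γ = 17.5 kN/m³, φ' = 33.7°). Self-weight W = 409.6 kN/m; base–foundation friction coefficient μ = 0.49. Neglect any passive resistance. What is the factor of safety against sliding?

2.85

K_a = tan²(45° − 33.7°/2) = 0.2863.
P_a = ½K_aγH² = 0.5×0.2863×17.5×5.3² = 70.37 kN/m, acting at H/3 = 1.767 m above the base.
FS_sliding = μW / P_a = 0.49×409.6 / 70.37 = 2.852.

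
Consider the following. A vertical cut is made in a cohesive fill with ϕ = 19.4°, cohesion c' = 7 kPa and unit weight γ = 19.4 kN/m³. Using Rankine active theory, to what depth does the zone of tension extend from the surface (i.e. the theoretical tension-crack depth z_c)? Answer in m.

K_a = tan²(45° − 19.4°/2) = 0.5013; √K_a = 0.7080.
The active pressure is zero where K_a γ z = 2c√K_a, so z_c = 2c/(γ√K_a) = 2×7/(19.4×0.7080) = 1.019 m.

1.02 m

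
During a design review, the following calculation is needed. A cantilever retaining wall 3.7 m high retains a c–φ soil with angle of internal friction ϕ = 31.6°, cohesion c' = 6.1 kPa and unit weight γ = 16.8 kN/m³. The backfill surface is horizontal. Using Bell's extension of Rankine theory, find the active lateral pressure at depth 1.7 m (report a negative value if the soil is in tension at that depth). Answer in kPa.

K_a = (1 − sin φ)/(1 + sin φ) = 0.3123.
σ_a = K_a γ z − 2c√K_a = 0.3123×16.8×1.7 − 2×6.1×0.5589 = 2.102 kPa.

2.10 kPa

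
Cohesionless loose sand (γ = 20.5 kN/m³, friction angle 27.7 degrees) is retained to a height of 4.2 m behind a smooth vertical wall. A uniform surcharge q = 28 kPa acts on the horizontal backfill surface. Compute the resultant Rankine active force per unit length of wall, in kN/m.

K_a = tan²(45° − φ/2) = 0.3653.
Soil triangle: ½ K_a γ H² = 0.5×0.3653×20.5×4.2² = 66.06 kN/m.
Surcharge rectangle: K_a q H = 0.3653×28×4.2 = 42.96 kN/m.
Total = 66.06 + 42.96 = 109.0 kN/m.

109 kN/m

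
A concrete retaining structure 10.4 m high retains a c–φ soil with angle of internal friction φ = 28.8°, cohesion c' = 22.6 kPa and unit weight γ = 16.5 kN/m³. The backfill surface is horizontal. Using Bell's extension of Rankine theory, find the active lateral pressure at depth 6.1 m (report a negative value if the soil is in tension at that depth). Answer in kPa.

8.47 kPa

K_a = (1 − sin φ)/(1 + sin φ) = 0.3498.
σ_a = K_a γ z − 2c√K_a = 0.3498×16.5×6.1 − 2×22.6×0.5914 = 8.471 kPa.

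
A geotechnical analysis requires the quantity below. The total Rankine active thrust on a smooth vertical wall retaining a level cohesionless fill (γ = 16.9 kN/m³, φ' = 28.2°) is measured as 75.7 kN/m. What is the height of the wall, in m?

5.00 m

K_a = 0.3582. P_a = ½ K_a γ H² ⇒ H = √(2P_a/(K_a γ)).
H = √(2×75.7/(0.3582×16.9)) = 5.001 m.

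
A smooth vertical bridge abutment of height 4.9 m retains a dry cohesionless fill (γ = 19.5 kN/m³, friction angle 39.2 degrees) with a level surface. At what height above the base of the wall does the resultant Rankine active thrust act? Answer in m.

K_a = 0.2255.
The pressure distribution is triangular, so the resultant acts at H/3 above the base = 4.9/3 = 1.633 m.

1.63 m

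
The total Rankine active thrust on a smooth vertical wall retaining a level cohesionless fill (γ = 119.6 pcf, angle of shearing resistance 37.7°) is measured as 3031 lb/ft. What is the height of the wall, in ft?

14.5 ft

K_a = 0.2411. P_a = ½ K_a γ H² ⇒ H = √(2P_a/(K_a γ)).
H = √(2×3031/(0.2411×119.6)) = 14.50 ft.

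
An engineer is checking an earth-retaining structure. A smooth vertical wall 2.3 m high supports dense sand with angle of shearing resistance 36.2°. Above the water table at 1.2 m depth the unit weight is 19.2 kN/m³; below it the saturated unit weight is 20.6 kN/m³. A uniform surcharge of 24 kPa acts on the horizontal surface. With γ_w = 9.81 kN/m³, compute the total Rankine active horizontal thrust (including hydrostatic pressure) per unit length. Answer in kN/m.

K_a = tan²(45° − φ/2) = 0.2574.
γ' = 20.6 − 9.81 = 10.79 kN/m³. h₂ = H − d_w = 1.1 m.
σ'_h: at surface K_a·q = 6.177; at WT K_a(q+γd_w) = 12.11; at base K_a(q+γd_w+γ'h₂) = 15.16 kPa.
P₁ = ½(6.177+12.11)×1.2 = 10.97; P₂ = ½(12.11+15.16)×1.1 = 15.00; P_w = ½γ_w h₂² = 5.935.
Total = 10.97+15.00+5.935 = 31.90 kN/m.

31.9 kN/m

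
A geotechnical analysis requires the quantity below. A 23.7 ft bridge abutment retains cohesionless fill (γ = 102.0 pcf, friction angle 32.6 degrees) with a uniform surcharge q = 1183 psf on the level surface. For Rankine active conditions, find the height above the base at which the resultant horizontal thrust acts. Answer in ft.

9.85 ft

K_a = 0.2997.
Triangular part P₁ = ½K_aγH² = 8586 at H/3 = 7.900 ft; rectangular part P₂ = K_a q H = 8404 at H/2 = 11.85 ft.
ȳ = (P₁·7.900 + P₂·11.85)/(P₁+P₂) = 9.854 ft.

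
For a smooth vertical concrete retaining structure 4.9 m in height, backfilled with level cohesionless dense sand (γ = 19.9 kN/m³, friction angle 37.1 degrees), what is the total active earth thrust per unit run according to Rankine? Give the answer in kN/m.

K_a = tan²(45° − φ/2) = 0.2475.
P_a = ½ K_a γ H² = 0.5 × 0.2475 × 19.9 × 4.9² = 59.13 kN/m.

59.1 kN/m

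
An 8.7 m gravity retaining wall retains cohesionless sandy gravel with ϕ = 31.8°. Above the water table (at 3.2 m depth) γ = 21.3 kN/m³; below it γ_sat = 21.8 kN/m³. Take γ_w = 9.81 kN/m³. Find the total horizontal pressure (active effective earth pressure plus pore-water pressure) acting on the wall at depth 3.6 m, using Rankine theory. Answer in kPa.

26.5 kPa

K_a = (1 − sin φ)/(1 + sin φ) = 0.3098.
γ' = 21.8 − 9.81 = 11.99 kN/m³.
Effective vertical stress at 3.6 m: σ'_v = 21.3×3.2 + 11.99×0.400 = 72.96 kPa.
σ'_h = K_a σ'_v = 0.3098 × 72.96 = 22.60 kPa; u = γ_w × 0.400 = 3.924 kPa.
Total σ_h = 22.60 + 3.924 = 26.53 kPa.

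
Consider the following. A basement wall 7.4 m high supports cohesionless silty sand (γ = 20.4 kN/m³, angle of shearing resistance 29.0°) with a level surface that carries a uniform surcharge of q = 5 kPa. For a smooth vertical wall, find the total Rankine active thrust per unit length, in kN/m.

K_a = tan²(45° − φ/2) = 0.3470.
Soil triangle: ½ K_a γ H² = 0.5×0.3470×20.4×7.4² = 193.8 kN/m.
Surcharge rectangle: K_a q H = 0.3470×5×7.4 = 12.84 kN/m.
Total = 193.8 + 12.84 = 206.6 kN/m.

207 kN/m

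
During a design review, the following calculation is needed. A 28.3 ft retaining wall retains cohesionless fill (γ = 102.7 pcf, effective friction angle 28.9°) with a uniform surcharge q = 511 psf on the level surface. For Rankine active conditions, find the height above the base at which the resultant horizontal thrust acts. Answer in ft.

K_a = 0.3484.
Triangular part P₁ = ½K_aγH² = 14330 at H/3 = 9.433 ft; rectangular part P₂ = K_a q H = 5038 at H/2 = 14.15 ft.
ȳ = (P₁·9.433 + P₂·14.15)/(P₁+P₂) = 10.66 ft.

10.7 ft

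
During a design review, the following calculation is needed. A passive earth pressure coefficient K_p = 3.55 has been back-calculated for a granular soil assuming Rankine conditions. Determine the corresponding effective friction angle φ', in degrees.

K_p = (1+sin φ)/(1−sin φ) ⇒ sin φ = (K_p − 1)/(K_p + 1) = 0.5604.
φ = arcsin(0.5604) = 34.09°.

34.1°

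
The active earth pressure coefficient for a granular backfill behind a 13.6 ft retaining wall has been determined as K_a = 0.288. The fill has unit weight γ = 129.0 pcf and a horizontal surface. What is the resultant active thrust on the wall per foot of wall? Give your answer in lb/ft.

3440 lb/ft

P = ½ K_a γ H² = 0.5 × 0.288 × 129.0 × 13.6² = 3436 lb/ft.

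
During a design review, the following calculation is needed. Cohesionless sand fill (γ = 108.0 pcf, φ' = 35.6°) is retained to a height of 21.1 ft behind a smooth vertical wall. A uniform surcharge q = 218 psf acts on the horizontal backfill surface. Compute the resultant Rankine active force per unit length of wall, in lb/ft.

K_a = tan²(45° − φ/2) = 0.2641.
Soil triangle: ½ K_a γ H² = 0.5×0.2641×108.0×21.1² = 6350 lb/ft.
Surcharge rectangle: K_a q H = 0.2641×218×21.1 = 1215 lb/ft.
Total = 6350 + 1215 = 7565 lb/ft.

7560 lb/ft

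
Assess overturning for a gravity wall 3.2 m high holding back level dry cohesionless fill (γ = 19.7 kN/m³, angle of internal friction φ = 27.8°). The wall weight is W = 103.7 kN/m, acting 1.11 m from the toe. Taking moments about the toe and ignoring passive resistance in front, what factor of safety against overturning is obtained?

K_a = tan²(45° − 27.8°/2) = 0.3639.
P_a = ½K_aγH² = 0.5×0.3639×19.7×3.2² = 36.70 kN/m, acting at H/3 = 1.067 m above the base.
Overturning moment M_o = P_a × H/3 = 36.70 × 1.067 = 39.15.
Resisting moment M_r = W × 1.11 = 103.7 × 1.11 = 115.1.
FS_overturning = M_r/M_o = 115.1/39.15 = 2.940.

2.94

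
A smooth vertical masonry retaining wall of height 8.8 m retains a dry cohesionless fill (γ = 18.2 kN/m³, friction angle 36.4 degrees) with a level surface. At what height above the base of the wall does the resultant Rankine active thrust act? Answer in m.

2.93 m

K_a = 0.2552.
The pressure distribution is triangular, so the resultant acts at H/3 above the base = 8.8/3 = 2.933 m.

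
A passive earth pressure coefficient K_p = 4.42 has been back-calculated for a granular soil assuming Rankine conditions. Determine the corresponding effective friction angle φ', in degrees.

K_p = (1+sin φ)/(1−sin φ) ⇒ sin φ = (K_p − 1)/(K_p + 1) = 0.6310.
φ = arcsin(0.6310) = 39.12°.

39.1°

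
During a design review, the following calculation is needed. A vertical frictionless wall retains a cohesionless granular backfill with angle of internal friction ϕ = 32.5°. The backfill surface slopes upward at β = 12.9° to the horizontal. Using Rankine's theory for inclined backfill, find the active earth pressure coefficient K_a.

K_a = cos β · (cos β − √(cos²β − cos²φ)) / (cos β + √(cos²β − cos²φ)).
cos β = 0.9748, cos φ = 0.8434, √(cos²β − cos²φ) = 0.4887.
K_a = 0.9748 × (0.9748 − 0.4887)/(0.9748 + 0.4887) = 0.3237.

0.324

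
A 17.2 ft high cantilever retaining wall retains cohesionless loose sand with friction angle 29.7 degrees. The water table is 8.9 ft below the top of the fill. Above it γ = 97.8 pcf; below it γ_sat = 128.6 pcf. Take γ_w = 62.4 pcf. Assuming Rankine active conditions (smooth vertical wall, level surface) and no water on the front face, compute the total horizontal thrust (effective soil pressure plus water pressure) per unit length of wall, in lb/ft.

6660 lb/ft

K_a = tan²(45° − φ/2) = 0.3374.
γ' = 128.6 − 62.4 = 66.20 pcf. Depth below WT = 8.3 ft.
σ'_h at WT = K_a γ d_w = 293.7 psf; at base = 293.7 + K_a γ' × 8.3 = 479.0 psf.
P₁ (0–8.9 ft) = ½×293.7×8.9 = 1307. P₂ (8.9–17.2 ft) = ½(293.7+479.0)×8.3 = 3207.
P_w = ½ γ_w h₂² = 0.5×62.4×8.3² = 2149. Total = 1307+3207+2149 = 6663 lb/ft.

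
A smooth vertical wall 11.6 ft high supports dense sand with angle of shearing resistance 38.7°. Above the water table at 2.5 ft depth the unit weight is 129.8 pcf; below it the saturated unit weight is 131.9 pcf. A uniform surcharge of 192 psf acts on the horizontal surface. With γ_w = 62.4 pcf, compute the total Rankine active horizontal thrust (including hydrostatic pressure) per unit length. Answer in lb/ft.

K_a = tan²(45° − φ/2) = 0.2306.
γ' = 131.9 − 62.4 = 69.50 pcf. h₂ = H − d_w = 9.1 ft.
σ'_h: at surface K_a·q = 44.27; at WT K_a(q+γd_w) = 119.1; at base K_a(q+γd_w+γ'h₂) = 264.9 psf.
P₁ = ½(44.27+119.1)×2.5 = 204.2; P₂ = ½(119.1+264.9)×9.1 = 1747; P_w = ½γ_w h₂² = 2584.
Total = 204.2+1747+2584 = 4535 lb/ft.

4540 lb/ft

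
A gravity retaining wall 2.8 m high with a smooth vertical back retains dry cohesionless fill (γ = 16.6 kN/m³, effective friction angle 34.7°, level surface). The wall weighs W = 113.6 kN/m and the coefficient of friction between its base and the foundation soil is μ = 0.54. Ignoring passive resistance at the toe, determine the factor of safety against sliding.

3.43

K_a = tan²(45° − 34.7°/2) = 0.2745.
P_a = ½K_aγH² = 0.5×0.2745×16.6×2.8² = 17.86 kN/m, acting at H/3 = 0.9333 m above the base.
FS_sliding = μW / P_a = 0.54×113.6 / 17.86 = 3.435.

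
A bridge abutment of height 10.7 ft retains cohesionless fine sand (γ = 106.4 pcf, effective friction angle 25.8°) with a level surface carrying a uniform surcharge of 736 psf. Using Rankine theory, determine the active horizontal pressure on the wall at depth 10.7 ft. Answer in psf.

738 psf

K_a = (1 − sin φ)/(1 + sin φ) = 0.3935.
σ_v = γz + q = 106.4 × 10.7 + 736 = 1874 psf.
σ_h = K_a σ_v = 0.3935 × 1874 = 737.6 psf.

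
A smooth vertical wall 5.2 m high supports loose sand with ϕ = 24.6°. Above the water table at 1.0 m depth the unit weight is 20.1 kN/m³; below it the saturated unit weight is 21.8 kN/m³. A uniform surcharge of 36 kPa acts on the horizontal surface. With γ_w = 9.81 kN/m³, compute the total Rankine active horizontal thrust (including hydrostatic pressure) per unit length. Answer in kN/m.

246 kN/m

K_a = tan²(45° − φ/2) = 0.4121.
γ' = 21.8 − 9.81 = 11.99 kN/m³. h₂ = H − d_w = 4.2 m.
σ'_h: at surface K_a·q = 14.84; at WT K_a(q+γd_w) = 23.12; at base K_a(q+γd_w+γ'h₂) = 43.88 kPa.
P₁ = ½(14.84+23.12)×1.0 = 18.98; P₂ = ½(23.12+43.88)×4.2 = 140.7; P_w = ½γ_w h₂² = 86.52.
Total = 18.98+140.7+86.52 = 246.2 kN/m.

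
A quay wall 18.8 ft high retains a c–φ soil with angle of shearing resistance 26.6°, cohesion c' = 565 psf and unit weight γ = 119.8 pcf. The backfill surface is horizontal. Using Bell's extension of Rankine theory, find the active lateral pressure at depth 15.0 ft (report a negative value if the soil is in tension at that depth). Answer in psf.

-12.4 psf

K_a = (1 − sin φ)/(1 + sin φ) = 0.3814.
σ_a = K_a γ z − 2c√K_a = 0.3814×119.8×15.0 − 2×565×0.6176 = -12.45 psf.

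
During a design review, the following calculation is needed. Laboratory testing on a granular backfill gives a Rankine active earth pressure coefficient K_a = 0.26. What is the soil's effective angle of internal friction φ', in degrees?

36.0°

K_a = tan²(45° − φ/2) ⇒ 45° − φ/2 = arctan(√0.26) = 27.02°.
φ = 2(45° − 27.02°) = 35.97°.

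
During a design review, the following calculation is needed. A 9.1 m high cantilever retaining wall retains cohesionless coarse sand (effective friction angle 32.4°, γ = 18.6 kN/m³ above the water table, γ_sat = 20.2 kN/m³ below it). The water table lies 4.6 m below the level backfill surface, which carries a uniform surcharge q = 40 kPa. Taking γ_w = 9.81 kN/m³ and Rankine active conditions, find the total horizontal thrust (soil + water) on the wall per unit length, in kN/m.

417 kN/m

K_a = tan²(45° − φ/2) = 0.3022.
γ' = 20.2 − 9.81 = 10.39 kN/m³. h₂ = H − d_w = 4.5 m.
σ'_h: at surface K_a·q = 12.09; at WT K_a(q+γd_w) = 37.95; at base K_a(q+γd_w+γ'h₂) = 52.08 kPa.
P₁ = ½(12.09+37.95)×4.6 = 115.1; P₂ = ½(37.95+52.08)×4.5 = 202.6; P_w = ½γ_w h₂² = 99.33.
Total = 115.1+202.6+99.33 = 417.0 kN/m.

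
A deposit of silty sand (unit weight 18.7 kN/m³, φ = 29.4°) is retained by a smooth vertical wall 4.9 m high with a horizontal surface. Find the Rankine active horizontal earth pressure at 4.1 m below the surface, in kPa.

26.2 kPa

K_a = (1 − sin φ)/(1 + sin φ) = 0.3415.
σ_h = K_a γ z = 0.3415 × 18.7 × 4.1 = 26.18 kPa.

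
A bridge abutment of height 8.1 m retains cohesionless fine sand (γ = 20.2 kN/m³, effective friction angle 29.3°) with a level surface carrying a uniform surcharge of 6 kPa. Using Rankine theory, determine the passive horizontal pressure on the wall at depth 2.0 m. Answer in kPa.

135 kPa

K_p = (1 + sin φ)/(1 − sin φ) = 2.917.
σ_v = γz + q = 20.2 × 2.0 + 6 = 46.40 kPa.
σ_h = K_p σ_v = 2.917 × 46.40 = 135.3 kPa.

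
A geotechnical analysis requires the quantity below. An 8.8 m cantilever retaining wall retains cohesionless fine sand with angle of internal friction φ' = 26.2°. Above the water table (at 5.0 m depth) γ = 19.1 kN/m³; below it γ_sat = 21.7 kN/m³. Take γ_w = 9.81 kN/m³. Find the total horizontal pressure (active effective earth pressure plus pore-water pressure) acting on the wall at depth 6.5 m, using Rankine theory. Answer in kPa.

58.6 kPa

K_a = (1 − sin φ)/(1 + sin φ) = 0.3874.
γ' = 21.7 − 9.81 = 11.89 kN/m³.
Effective vertical stress at 6.5 m: σ'_v = 19.1×5.0 + 11.89×1.50 = 113.3 kPa.
σ'_h = K_a σ'_v = 0.3874 × 113.3 = 43.91 kPa; u = γ_w × 1.50 = 14.71 kPa.
Total σ_h = 43.91 + 14.71 = 58.63 kPa.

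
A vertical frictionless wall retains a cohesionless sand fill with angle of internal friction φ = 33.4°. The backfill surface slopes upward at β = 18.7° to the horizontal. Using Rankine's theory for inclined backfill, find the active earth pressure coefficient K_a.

K_a = cos β · (cos β − √(cos²β − cos²φ)) / (cos β + √(cos²β − cos²φ)).
cos β = 0.9472, cos φ = 0.8348, √(cos²β − cos²φ) = 0.4475.
K_a = 0.9472 × (0.9472 − 0.4475)/(0.9472 + 0.4475) = 0.3394.

0.339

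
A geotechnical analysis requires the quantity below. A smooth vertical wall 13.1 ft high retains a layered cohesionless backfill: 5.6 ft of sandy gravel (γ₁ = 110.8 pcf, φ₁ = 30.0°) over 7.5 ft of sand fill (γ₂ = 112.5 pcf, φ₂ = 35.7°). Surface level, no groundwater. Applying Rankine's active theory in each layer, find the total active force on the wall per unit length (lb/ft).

2640 lb/ft

K_a1 = tan²(45°−30.0°/2) = 0.3333; K_a2 = tan²(45°−35.7°/2) = 0.2630.
Layer 1: σ at base = K_a1 γ₁ h₁ = 206.8 psf; P₁ = ½×206.8×5.6 = 579.1.
Layer 2: σ_v at top = γ₁h₁ = 620.5; σ_h top = K_a2×620.5 = 163.2; σ_h base = K_a2×(620.5+112.5×7.5) = 385.1.
P₂ = ½(163.2+385.1)×7.5 = 2056. Total P_a = 579.1+2056 = 2635 lb/ft.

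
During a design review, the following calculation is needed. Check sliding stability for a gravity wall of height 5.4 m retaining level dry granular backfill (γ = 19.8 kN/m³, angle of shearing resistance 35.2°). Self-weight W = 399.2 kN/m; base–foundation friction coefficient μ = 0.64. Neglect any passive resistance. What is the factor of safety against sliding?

K_a = tan²(45° − 35.2°/2) = 0.2687.
P_a = ½K_aγH² = 0.5×0.2687×19.8×5.4² = 77.57 kN/m, acting at H/3 = 1.800 m above the base.
FS_sliding = μW / P_a = 0.64×399.2 / 77.57 = 3.294.

3.29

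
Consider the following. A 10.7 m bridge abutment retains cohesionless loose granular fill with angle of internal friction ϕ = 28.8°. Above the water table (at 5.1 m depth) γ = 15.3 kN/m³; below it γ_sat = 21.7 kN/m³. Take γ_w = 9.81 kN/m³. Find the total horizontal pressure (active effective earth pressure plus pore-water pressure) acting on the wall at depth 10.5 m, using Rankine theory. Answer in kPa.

K_a = (1 − sin φ)/(1 + sin φ) = 0.3498.
γ' = 21.7 − 9.81 = 11.89 kN/m³.
Effective vertical stress at 10.5 m: σ'_v = 15.3×5.1 + 11.89×5.40 = 142.2 kPa.
σ'_h = K_a σ'_v = 0.3498 × 142.2 = 49.75 kPa; u = γ_w × 5.40 = 52.97 kPa.
Total σ_h = 49.75 + 52.97 = 102.7 kPa.

103 kPa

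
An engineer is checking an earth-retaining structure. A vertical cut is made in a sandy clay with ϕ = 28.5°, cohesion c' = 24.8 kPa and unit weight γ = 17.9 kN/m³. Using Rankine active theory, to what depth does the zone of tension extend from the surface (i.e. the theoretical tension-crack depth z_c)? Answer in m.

K_a = tan²(45° − 28.5°/2) = 0.3540; √K_a = 0.5949.
The active pressure is zero where K_a γ z = 2c√K_a, so z_c = 2c/(γ√K_a) = 2×24.8/(17.9×0.5949) = 4.658 m.

4.66 m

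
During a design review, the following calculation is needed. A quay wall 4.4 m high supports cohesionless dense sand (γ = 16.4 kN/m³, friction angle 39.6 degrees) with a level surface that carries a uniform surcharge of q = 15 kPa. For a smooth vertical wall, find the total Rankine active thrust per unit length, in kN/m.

49.8 kN/m

K_a = tan²(45° − φ/2) = 0.2214.
Soil triangle: ½ K_a γ H² = 0.5×0.2214×16.4×4.4² = 35.15 kN/m.
Surcharge rectangle: K_a q H = 0.2214×15×4.4 = 14.61 kN/m.
Total = 35.15 + 14.61 = 49.77 kN/m.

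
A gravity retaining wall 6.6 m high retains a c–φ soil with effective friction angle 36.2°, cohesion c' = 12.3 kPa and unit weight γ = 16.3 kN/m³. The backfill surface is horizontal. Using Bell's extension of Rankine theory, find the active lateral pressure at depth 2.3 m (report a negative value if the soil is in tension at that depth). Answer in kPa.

K_a = (1 − sin φ)/(1 + sin φ) = 0.2574.
σ_a = K_a γ z − 2c√K_a = 0.2574×16.3×2.3 − 2×12.3×0.5073 = -2.831 kPa.

-2.83 kPa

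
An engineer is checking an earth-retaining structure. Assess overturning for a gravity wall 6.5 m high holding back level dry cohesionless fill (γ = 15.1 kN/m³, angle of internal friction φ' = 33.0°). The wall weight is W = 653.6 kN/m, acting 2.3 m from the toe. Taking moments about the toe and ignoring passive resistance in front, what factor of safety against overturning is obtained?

7.38

K_a = tan²(45° − 33.0°/2) = 0.2948.
P_a = ½K_aγH² = 0.5×0.2948×15.1×6.5² = 94.04 kN/m, acting at H/3 = 2.167 m above the base.
Overturning moment M_o = P_a × H/3 = 94.04 × 2.167 = 203.7.
Resisting moment M_r = W × 2.3 = 653.6 × 2.3 = 1503.
FS_overturning = M_r/M_o = 1503/203.7 = 7.378.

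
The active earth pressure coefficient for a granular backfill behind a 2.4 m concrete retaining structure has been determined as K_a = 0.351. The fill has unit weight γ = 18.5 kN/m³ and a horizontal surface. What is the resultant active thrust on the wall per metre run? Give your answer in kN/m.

18.7 kN/m

P = ½ K_a γ H² = 0.5 × 0.351 × 18.5 × 2.4² = 18.70 kN/m.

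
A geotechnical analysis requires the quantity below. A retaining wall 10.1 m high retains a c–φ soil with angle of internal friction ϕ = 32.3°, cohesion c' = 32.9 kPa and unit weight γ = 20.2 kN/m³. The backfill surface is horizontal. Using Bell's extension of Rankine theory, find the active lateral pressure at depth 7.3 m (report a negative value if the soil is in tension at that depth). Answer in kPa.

K_a = (1 − sin φ)/(1 + sin φ) = 0.3035.
σ_a = K_a γ z − 2c√K_a = 0.3035×20.2×7.3 − 2×32.9×0.5509 = 8.503 kPa.

8.50 kPa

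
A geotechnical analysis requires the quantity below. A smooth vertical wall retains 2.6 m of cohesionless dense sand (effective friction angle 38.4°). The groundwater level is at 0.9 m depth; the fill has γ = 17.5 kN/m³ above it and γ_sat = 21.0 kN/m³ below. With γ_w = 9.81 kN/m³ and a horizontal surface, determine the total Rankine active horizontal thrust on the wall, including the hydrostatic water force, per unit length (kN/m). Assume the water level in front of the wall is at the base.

K_a = tan²(45° − φ/2) = 0.2337.
γ' = 21.0 − 9.81 = 11.19 kN/m³. Depth below WT = 1.7 m.
σ'_h at WT = K_a γ d_w = 3.681 kPa; at base = 3.681 + K_a γ' × 1.7 = 8.126 kPa.
P₁ (0–0.9 m) = ½×3.681×0.9 = 1.656. P₂ (0.9–2.6 m) = ½(3.681+8.126)×1.7 = 10.04.
P_w = ½ γ_w h₂² = 0.5×9.81×1.7² = 14.18. Total = 1.656+10.04+14.18 = 25.87 kN/m.

25.9 kN/m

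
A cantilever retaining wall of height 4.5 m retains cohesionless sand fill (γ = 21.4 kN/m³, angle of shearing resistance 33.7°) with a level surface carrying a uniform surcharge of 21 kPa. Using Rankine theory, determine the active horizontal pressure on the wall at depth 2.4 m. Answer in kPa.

20.7 kPa

K_a = (1 − sin φ)/(1 + sin φ) = 0.2863.
σ_v = γz + q = 21.4 × 2.4 + 21 = 72.36 kPa.
σ_h = K_a σ_v = 0.2863 × 72.36 = 20.72 kPa.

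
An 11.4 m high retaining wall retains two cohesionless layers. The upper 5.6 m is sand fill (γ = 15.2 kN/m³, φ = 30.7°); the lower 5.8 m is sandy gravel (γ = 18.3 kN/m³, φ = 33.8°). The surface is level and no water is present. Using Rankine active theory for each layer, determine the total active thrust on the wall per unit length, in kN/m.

K_a1 = tan²(45°−30.7°/2) = 0.3240; K_a2 = tan²(45°−33.8°/2) = 0.2851.
Layer 1: σ at base = K_a1 γ₁ h₁ = 27.58 kPa; P₁ = ½×27.58×5.6 = 77.23.
Layer 2: σ_v at top = γ₁h₁ = 85.12; σ_h top = K_a2×85.12 = 24.27; σ_h base = K_a2×(85.12+18.3×5.8) = 54.53.
P₂ = ½(24.27+54.53)×5.8 = 228.5. Total P_a = 77.23+228.5 = 305.7 kN/m.

306 kN/m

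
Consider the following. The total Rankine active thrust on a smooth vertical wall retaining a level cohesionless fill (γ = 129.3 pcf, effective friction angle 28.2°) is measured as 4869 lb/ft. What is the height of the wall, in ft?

14.5 ft

K_a = 0.3582. P_a = ½ K_a γ H² ⇒ H = √(2P_a/(K_a γ)).
H = √(2×4869/(0.3582×129.3)) = 14.50 ft.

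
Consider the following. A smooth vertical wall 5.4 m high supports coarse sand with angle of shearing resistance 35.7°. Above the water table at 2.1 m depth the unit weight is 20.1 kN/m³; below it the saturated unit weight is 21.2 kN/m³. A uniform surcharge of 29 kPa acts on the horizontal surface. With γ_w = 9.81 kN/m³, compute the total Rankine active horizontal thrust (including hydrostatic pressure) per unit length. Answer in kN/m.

K_a = tan²(45° − φ/2) = 0.2630.
γ' = 21.2 − 9.81 = 11.39 kN/m³. h₂ = H − d_w = 3.3 m.
σ'_h: at surface K_a·q = 7.627; at WT K_a(q+γd_w) = 18.73; at base K_a(q+γd_w+γ'h₂) = 28.61 kPa.
P₁ = ½(7.627+18.73)×2.1 = 27.67; P₂ = ½(18.73+28.61)×3.3 = 78.11; P_w = ½γ_w h₂² = 53.42.
Total = 27.67+78.11+53.42 = 159.2 kN/m.

159 kN/m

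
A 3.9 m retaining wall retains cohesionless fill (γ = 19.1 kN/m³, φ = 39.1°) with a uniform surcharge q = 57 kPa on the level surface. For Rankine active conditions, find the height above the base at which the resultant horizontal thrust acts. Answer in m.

1.69 m

K_a = 0.2265.
Triangular part P₁ = ½K_aγH² = 32.90 at H/3 = 1.300 m; rectangular part P₂ = K_a q H = 50.35 at H/2 = 1.950 m.
ȳ = (P₁·1.300 + P₂·1.950)/(P₁+P₂) = 1.693 m.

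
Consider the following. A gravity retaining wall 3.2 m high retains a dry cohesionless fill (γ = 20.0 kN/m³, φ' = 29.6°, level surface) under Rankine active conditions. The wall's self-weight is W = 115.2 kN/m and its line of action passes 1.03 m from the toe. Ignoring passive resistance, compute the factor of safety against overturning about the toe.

K_a = tan²(45° − 29.6°/2) = 0.3387.
P_a = ½K_aγH² = 0.5×0.3387×20.0×3.2² = 34.69 kN/m, acting at H/3 = 1.067 m above the base.
Overturning moment M_o = P_a × H/3 = 34.69 × 1.067 = 37.00.
Resisting moment M_r = W × 1.03 = 115.2 × 1.03 = 118.7.
FS_overturning = M_r/M_o = 118.7/37.00 = 3.207.

3.21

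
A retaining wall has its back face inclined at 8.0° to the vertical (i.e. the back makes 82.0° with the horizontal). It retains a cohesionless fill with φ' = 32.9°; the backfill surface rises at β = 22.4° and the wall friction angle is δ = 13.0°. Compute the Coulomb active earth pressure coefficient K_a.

0.472

K_a = sin²(α+φ) / [sin²α · sin(α−δ) · (1 + √{sin(φ+δ)sin(φ−β) / (sin(α−δ)sin(α+β))})²].
With α = 82.0°, φ = 32.9°, δ = 13.0°, β = 22.4°: K_a = 0.4716.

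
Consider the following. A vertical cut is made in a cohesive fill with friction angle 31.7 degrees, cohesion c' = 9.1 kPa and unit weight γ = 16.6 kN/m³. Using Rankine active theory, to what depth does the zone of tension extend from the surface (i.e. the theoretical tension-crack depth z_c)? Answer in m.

K_a = tan²(45° − 31.7°/2) = 0.3111; √K_a = 0.5577.
The active pressure is zero where K_a γ z = 2c√K_a, so z_c = 2c/(γ√K_a) = 2×9.1/(16.6×0.5577) = 1.966 m.

1.97 m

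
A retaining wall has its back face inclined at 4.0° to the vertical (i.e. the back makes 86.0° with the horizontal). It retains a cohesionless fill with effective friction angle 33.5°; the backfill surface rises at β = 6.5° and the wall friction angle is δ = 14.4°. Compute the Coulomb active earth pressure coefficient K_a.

0.315

K_a = sin²(α+φ) / [sin²α · sin(α−δ) · (1 + √{sin(φ+δ)sin(φ−β) / (sin(α−δ)sin(α+β))})²].
With α = 86.0°, φ = 33.5°, δ = 14.4°, β = 6.5°: K_a = 0.3149.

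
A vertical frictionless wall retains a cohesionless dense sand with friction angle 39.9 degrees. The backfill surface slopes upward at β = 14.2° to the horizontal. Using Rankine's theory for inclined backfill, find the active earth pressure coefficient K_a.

K_a = cos β · (cos β − √(cos²β − cos²φ)) / (cos β + √(cos²β − cos²φ)).
cos β = 0.9694, cos φ = 0.7672, √(cos²β − cos²φ) = 0.5927.
K_a = 0.9694 × (0.9694 − 0.5927)/(0.9694 + 0.5927) = 0.2338.

0.234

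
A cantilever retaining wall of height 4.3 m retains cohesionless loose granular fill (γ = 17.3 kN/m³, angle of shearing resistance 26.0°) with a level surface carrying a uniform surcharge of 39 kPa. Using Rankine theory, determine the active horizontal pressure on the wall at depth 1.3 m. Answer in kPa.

K_a = (1 − sin φ)/(1 + sin φ) = 0.3905.
σ_v = γz + q = 17.3 × 1.3 + 39 = 61.49 kPa.
σ_h = K_a σ_v = 0.3905 × 61.49 = 24.01 kPa.

24.0 kPa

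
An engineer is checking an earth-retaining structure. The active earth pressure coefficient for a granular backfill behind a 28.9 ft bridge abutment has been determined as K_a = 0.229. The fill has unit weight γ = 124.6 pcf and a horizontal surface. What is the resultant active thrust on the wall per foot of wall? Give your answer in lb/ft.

P = ½ K_a γ H² = 0.5 × 0.229 × 124.6 × 28.9² = 11920 lb/ft.

11900 lb/ft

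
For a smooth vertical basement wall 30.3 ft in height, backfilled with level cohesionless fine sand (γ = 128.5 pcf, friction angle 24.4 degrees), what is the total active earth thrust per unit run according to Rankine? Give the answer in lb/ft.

24500 lb/ft

K_a = tan²(45° − φ/2) = 0.4153.
P_a = ½ K_a γ H² = 0.5 × 0.4153 × 128.5 × 30.3² = 24500 lb/ft.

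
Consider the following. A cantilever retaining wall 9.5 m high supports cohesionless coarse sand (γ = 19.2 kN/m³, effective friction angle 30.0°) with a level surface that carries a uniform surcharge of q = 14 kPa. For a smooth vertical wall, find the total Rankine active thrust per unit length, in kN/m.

K_a = tan²(45° − φ/2) = 0.3333.
Soil triangle: ½ K_a γ H² = 0.5×0.3333×19.2×9.5² = 288.8 kN/m.
Surcharge rectangle: K_a q H = 0.3333×14×9.5 = 44.33 kN/m.
Total = 288.8 + 44.33 = 333.1 kN/m.

333 kN/m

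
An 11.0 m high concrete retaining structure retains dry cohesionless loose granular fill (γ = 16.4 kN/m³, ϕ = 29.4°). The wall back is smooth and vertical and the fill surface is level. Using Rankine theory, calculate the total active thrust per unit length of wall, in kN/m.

K_a = tan²(45° − φ/2) = 0.3415.
P_a = ½ K_a γ H² = 0.5 × 0.3415 × 16.4 × 11.0² = 338.8 kN/m.

339 kN/m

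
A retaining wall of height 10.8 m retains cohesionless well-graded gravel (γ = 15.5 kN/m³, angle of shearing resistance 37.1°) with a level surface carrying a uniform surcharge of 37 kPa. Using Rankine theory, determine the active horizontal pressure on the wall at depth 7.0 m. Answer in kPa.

K_a = (1 − sin φ)/(1 + sin φ) = 0.2475.
σ_v = γz + q = 15.5 × 7.0 + 37 = 145.5 kPa.
σ_h = K_a σ_v = 0.2475 × 145.5 = 36.01 kPa.

36.0 kPa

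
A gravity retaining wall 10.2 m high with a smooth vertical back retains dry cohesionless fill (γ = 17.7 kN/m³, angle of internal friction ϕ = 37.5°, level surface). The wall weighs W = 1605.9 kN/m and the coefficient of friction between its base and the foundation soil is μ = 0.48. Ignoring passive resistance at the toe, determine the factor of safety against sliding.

3.44

K_a = tan²(45° − 37.5°/2) = 0.2432.
P_a = ½K_aγH² = 0.5×0.2432×17.7×10.2² = 223.9 kN/m, acting at H/3 = 3.400 m above the base.
FS_sliding = μW / P_a = 0.48×1605.9 / 223.9 = 3.442.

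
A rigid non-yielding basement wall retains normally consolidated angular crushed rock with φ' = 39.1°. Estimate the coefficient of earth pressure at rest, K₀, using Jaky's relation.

K₀ = 1 − sin φ' = 1 − sin 39.1° = 0.3693.

0.369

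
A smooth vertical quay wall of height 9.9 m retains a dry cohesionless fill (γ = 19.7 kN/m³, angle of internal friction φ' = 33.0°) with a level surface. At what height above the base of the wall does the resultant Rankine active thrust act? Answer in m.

K_a = 0.2948.
The pressure distribution is triangular, so the resultant acts at H/3 above the base = 9.9/3 = 3.300 m.

3.30 m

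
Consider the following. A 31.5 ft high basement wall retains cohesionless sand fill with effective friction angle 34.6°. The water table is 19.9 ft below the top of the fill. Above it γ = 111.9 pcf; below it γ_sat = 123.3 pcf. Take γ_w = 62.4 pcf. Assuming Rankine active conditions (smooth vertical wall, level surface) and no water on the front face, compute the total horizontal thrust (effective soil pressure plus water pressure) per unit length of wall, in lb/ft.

K_a = tan²(45° − φ/2) = 0.2756.
γ' = 123.3 − 62.4 = 60.90 pcf. Depth below WT = 11.6 ft.
σ'_h at WT = K_a γ d_w = 613.8 psf; at base = 613.8 + K_a γ' × 11.6 = 808.5 psf.
P₁ (0–19.9 ft) = ½×613.8×19.9 = 6107. P₂ (19.9–31.5 ft) = ½(613.8+808.5)×11.6 = 8249.
P_w = ½ γ_w h₂² = 0.5×62.4×11.6² = 4198. Total = 6107+8249+4198 = 18550 lb/ft.

18600 lb/ft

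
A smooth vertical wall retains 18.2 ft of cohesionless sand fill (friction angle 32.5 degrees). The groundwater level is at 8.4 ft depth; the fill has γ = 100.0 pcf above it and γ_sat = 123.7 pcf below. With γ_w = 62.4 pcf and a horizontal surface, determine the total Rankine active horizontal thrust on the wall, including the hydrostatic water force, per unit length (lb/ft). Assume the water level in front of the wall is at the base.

K_a = tan²(45° − φ/2) = 0.3010.
γ' = 123.7 − 62.4 = 61.30 pcf. Depth below WT = 9.8 ft.
σ'_h at WT = K_a γ d_w = 252.8 psf; at base = 252.8 + K_a γ' × 9.8 = 433.6 psf.
P₁ (0–8.4 ft) = ½×252.8×8.4 = 1062. P₂ (8.4–18.2 ft) = ½(252.8+433.6)×9.8 = 3364.
P_w = ½ γ_w h₂² = 0.5×62.4×9.8² = 2996. Total = 1062+3364+2996 = 7422 lb/ft.

7420 lb/ft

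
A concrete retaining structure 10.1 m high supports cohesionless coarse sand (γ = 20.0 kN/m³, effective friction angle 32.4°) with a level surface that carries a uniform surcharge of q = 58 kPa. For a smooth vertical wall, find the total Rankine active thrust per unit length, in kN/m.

K_a = tan²(45° − φ/2) = 0.3022.
Soil triangle: ½ K_a γ H² = 0.5×0.3022×20.0×10.1² = 308.3 kN/m.
Surcharge rectangle: K_a q H = 0.3022×58×10.1 = 177.0 kN/m.
Total = 308.3 + 177.0 = 485.4 kN/m.

485 kN/m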